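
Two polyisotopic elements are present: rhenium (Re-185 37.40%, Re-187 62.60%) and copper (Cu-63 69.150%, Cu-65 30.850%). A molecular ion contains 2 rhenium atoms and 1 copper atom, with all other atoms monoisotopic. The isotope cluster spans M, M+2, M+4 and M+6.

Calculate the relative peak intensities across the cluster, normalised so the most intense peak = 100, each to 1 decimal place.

23.3 : 88.3 : 100.0 : 29.1

Rhenium pattern (n=2): 0.139876 : 0.468248 : 0.391876
Copper pattern (n=1): 0.6915 : 0.3085
Convolve the two distributions (both contribute in 2-u steps):
  M: 0.139876×0.6915 = 0.096724
  M+2: 0.139876×0.3085 + 0.468248×0.6915 = 0.366945
  M+4: 0.468248×0.3085 + 0.391876×0.6915 = 0.415437
  M+6: 0.391876×0.3085 = 0.120894
Scale to base peak (0.415437) = 100: 23.3 : 88.3 : 100.0 : 29.1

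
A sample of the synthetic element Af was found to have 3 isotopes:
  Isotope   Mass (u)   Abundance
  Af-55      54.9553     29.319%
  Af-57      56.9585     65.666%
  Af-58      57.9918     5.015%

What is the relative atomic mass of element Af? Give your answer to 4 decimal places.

56.4230 u

Weight each isotope mass by its fractional abundance: 0.29319 × 54.9553 + 0.65666 × 56.9585 + 0.05015 × 57.9918
= 16.11234 + 37.40237 + 2.90829 = 56.42300 u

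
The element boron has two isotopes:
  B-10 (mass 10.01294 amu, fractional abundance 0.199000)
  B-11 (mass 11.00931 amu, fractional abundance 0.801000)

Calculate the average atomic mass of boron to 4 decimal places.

10.8110 amu

Average mass = Σ (abundance × isotope mass) = 0.199000 × 10.01294 + 0.801000 × 11.00931
= 1.992575 + 8.818457 = 10.811032 amu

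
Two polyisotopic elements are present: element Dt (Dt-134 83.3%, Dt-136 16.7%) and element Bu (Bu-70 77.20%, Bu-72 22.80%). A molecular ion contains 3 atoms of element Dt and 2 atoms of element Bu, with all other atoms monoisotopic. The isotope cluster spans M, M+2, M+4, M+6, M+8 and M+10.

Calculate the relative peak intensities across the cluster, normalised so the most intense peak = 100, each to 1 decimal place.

83.9 : 100.0 : 47.2 : 11.1 : 1.3 : 0.1

Element Dt pattern (n=3): 0.57800954 : 0.34763839 : 0.06969461 : 0.00465746
Element Bu pattern (n=2): 0.595984 : 0.352032 : 0.051984
Convolve the two distributions (both contribute in 2-u steps):
  M: 0.57800954×0.595984 = 0.344484
  M+2: 0.57800954×0.352032 + 0.34763839×0.595984 = 0.410665
  M+4: 0.57800954×0.051984 + 0.34763839×0.352032 + 0.06969461×0.595984 = 0.193964
  M+6: 0.34763839×0.051984 + 0.06969461×0.352032 + 0.00465746×0.595984 = 0.045382
  M+8: 0.06969461×0.051984 + 0.00465746×0.352032 = 0.005263
  M+10: 0.00465746×0.051984 = 0.000242
Scale to base peak (0.410665) = 100: 83.9 : 100.0 : 47.2 : 11.1 : 1.3 : 0.1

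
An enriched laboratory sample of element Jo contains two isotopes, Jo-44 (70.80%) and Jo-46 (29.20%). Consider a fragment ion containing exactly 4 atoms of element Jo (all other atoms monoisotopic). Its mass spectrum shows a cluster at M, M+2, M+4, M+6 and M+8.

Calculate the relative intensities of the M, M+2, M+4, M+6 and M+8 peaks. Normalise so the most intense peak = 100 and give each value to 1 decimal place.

The 4 Jo atoms are independent, so intensities follow the terms of (0.7080 + 0.2920)^4.
P(M) = 0.7080^4 = 0.251266
P(M+2) = 4 × 0.7080^3 × 0.2920^1 = 0.414517
P(M+4) = 6 × 0.7080^2 × 0.2920^2 = 0.256439
P(M+6) = 4 × 0.7080^1 × 0.2920^3 = 0.070509
P(M+8) = 0.2920^4 = 0.007270
The M+2 peak is largest (0.414517); scaling to 100 gives 60.6 : 100.0 : 61.9 : 17.0 : 1.8.

60.6 : 100.0 : 61.9 : 17.0 : 1.8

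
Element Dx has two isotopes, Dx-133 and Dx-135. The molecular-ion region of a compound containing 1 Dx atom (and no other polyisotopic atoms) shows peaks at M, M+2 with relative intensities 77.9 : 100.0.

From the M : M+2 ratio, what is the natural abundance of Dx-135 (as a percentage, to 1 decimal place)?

56.2%

Write p for the Dx-133 fraction. I(M+2)/I(M) = [C(1,1)·p^0·(1−p)] / p^1 = 1·(1−p)/p = 100.0/77.9 = 1.2837
(1−p)/p = 1.2837/1 = 1.2837  ⇒  p = 1/(1 + 1.2837) = 0.4379
Dx-133: 43.8%, Dx-135: 56.2%.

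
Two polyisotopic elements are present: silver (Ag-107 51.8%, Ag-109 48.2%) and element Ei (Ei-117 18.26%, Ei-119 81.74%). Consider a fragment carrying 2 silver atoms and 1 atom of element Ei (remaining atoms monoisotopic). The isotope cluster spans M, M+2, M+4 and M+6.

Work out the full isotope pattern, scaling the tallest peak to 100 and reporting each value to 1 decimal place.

10.9 : 68.9 : 100.0 : 42.1

Silver pattern (n=2): 0.268324 : 0.499352 : 0.232324
Element Ei pattern (n=1): 0.1826 : 0.8174
Convolve the two distributions (both contribute in 2-u steps):
  M: 0.268324×0.1826 = 0.048996
  M+2: 0.268324×0.8174 + 0.499352×0.1826 = 0.310510
  M+4: 0.499352×0.8174 + 0.232324×0.1826 = 0.450593
  M+6: 0.232324×0.8174 = 0.189902
Scale to base peak (0.450593) = 100: 10.9 : 68.9 : 100.0 : 42.1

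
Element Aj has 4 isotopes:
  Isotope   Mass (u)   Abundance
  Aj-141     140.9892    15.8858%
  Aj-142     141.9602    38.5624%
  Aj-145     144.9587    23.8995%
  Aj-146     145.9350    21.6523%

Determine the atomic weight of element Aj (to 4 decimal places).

143.3832 u

Weight each isotope mass by its fractional abundance: 0.158858 × 140.9892 + 0.385624 × 141.9602 + 0.238995 × 144.9587 + 0.216523 × 145.9350
= 22.39726 + 54.74326 + 34.64440 + 31.59828 = 143.38320 u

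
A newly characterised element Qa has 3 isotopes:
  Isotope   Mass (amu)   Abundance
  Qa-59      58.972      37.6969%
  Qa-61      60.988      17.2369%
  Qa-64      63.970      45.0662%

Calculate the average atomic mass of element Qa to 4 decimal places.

61.5719 amu

Ar = Σ fᵢ·mᵢ = 0.376969 × 58.972 + 0.172369 × 60.988 + 0.450662 × 63.970
= 22.23062 + 10.51244 + 28.82885 = 61.57191 amu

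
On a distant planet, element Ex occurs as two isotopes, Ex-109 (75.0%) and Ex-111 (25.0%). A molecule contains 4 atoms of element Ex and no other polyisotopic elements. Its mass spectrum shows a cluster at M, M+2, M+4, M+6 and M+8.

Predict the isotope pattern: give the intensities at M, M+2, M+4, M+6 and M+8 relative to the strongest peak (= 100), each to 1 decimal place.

75.0 : 100.0 : 50.0 : 11.1 : 0.9

Each Ex atom is independently Ex-109 (p = 0.750) or Ex-111 (q = 0.250); the cluster is the binomial expansion (p + q)^4.
P(M) = 0.750^4 = 0.316406
P(M+2) = 4 × 0.750^3 × 0.250^1 = 0.421875
P(M+4) = 6 × 0.750^2 × 0.250^2 = 0.210938
P(M+6) = 4 × 0.750^1 × 0.250^3 = 0.046875
P(M+8) = 0.250^4 = 0.003906
The M+2 peak is largest (0.421875); scaling to 100 gives 75.0 : 100.0 : 50.0 : 11.1 : 0.9.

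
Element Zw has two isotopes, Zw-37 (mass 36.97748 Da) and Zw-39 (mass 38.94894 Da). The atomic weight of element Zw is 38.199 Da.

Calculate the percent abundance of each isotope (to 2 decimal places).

Writing the weighted mean with unknown fraction x of Zw-37:
36.97748·x + 38.94894·(1 − x) = 38.199
(36.97748 − 38.94894)·x = 38.199 − 38.94894
x = -0.74994 / -1.97146 = 0.38040 → 38.04% Zw-37, 61.96% Zw-39.

Zw-37: 38.04%, Zw-39: 61.96%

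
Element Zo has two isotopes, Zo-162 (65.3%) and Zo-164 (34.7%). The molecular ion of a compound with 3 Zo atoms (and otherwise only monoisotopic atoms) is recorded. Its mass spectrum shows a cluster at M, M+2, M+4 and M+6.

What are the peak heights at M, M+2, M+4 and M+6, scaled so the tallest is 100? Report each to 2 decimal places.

Expanding (0.653 + 0.347)^3:
P(M) = 0.653^3 = 0.278445
P(M+2) = 3 × 0.653^2 × 0.347^1 = 0.443892
P(M+4) = 3 × 0.653^1 × 0.347^2 = 0.235881
P(M+6) = 0.347^3 = 0.041782
The M+2 peak is largest (0.443892); scaling to 100 gives 62.73 : 100.00 : 53.14 : 9.41.

62.73 : 100.00 : 53.14 : 9.41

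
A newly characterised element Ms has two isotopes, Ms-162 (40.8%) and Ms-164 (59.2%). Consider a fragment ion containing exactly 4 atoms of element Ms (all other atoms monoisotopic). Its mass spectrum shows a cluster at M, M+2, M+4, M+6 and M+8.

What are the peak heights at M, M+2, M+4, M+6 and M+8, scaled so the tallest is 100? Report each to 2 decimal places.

The 4 Ms atoms are independent, so intensities follow the terms of (0.408 + 0.592)^4.
P(M) = 0.408^4 = 0.027710
P(M+2) = 4 × 0.408^3 × 0.592^1 = 0.160828
P(M+4) = 6 × 0.408^2 × 0.592^2 = 0.350038
P(M+6) = 4 × 0.408^1 × 0.592^3 = 0.338599
P(M+8) = 0.592^4 = 0.122825
The M+4 peak is largest (0.350038); scaling to 100 gives 7.92 : 45.95 : 100.00 : 96.73 : 35.09.

7.92 : 45.95 : 100.00 : 96.73 : 35.09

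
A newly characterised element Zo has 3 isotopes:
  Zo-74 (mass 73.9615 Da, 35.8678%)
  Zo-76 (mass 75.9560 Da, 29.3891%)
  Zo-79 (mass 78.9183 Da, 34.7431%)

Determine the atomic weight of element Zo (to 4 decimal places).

Ar = Σ fᵢ·mᵢ = 0.358678 × 73.9615 + 0.293891 × 75.9560 + 0.347431 × 78.9183
= 26.52836 + 22.32278 + 27.41866 = 76.26980 Da

76.2698 Da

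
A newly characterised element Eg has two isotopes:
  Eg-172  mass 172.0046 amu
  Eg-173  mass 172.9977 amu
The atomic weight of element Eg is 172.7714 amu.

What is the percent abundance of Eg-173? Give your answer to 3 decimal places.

With x = fraction of Eg-172 (so Eg-173 is 1 − x):
172.0046·x + 172.9977·(1 − x) = 172.7714
(172.0046 − 172.9977)·x = 172.7714 − 172.9977
x = -0.2263 / -0.9931 = 0.22787 → 22.787% Eg-172, 77.213% Eg-173.

77.213%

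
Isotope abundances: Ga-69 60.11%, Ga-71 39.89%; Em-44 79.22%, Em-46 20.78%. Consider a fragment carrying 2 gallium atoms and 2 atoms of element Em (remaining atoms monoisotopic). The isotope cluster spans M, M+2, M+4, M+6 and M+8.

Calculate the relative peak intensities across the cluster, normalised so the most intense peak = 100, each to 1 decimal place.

54.0 : 100.0 : 65.1 : 17.4 : 1.6

Gallium pattern (n=2): 0.36132121 : 0.47955758 : 0.15912121
Element Em pattern (n=2): 0.62758084 : 0.32923832 : 0.04318084
Convolve the two distributions (both contribute in 2-u steps):
  M: 0.36132121×0.62758084 = 0.226758
  M+2: 0.36132121×0.32923832 + 0.47955758×0.62758084 = 0.419922
  M+4: 0.36132121×0.04318084 + 0.47955758×0.32923832 + 0.15912121×0.62758084 = 0.273352
  M+6: 0.47955758×0.04318084 + 0.15912121×0.32923832 = 0.073096
  M+8: 0.15912121×0.04318084 = 0.006871
Scale to base peak (0.419922) = 100: 54.0 : 100.0 : 65.1 : 17.4 : 1.6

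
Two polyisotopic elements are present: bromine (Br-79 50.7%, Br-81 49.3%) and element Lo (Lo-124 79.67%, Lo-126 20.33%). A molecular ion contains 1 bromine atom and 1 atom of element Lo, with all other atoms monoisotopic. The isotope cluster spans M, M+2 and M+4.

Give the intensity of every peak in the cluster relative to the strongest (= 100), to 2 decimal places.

Bromine pattern (n=1): 0.5070 : 0.4930
Element Lo pattern (n=1): 0.7967 : 0.2033
Convolve the two distributions (both contribute in 2-u steps):
  M: 0.5070×0.7967 = 0.403927
  M+2: 0.5070×0.2033 + 0.4930×0.7967 = 0.495846
  M+4: 0.4930×0.2033 = 0.100227
Scale to base peak (0.495846) = 100: 81.46 : 100.00 : 20.21

81.46 : 100.00 : 20.21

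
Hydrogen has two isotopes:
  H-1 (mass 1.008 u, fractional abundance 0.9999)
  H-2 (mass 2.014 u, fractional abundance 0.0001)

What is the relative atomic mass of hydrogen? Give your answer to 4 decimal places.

1.0081 u

Ar = Σ fᵢ·mᵢ = 0.9999 × 1.008 + 0.0001 × 2.014
= 1.00790 + 0.00020 = 1.00810 u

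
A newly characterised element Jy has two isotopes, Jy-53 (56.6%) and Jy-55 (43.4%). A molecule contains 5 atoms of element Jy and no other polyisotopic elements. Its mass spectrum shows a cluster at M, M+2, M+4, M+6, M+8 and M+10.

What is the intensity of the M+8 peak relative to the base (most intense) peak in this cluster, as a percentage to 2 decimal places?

Term probabilities: M 0.0581, M+2 0.2227, M+4 0.3415, M+6 0.2619, M+8 0.1004, M+10 0.0154. Base peak = M+4.
P(M+4) = C(5,2) × 0.566^3 × 0.434^2 = 10 × 0.1813215 × 0.188356 = 0.341530 (base)
P(M+8) = C(5,4) × 0.566^1 × 0.434^4 = 5 × 0.5660 × 0.03547798 = 0.100403
Relative intensity = 0.100403 / 0.341530 × 100 = 29.40

29.40%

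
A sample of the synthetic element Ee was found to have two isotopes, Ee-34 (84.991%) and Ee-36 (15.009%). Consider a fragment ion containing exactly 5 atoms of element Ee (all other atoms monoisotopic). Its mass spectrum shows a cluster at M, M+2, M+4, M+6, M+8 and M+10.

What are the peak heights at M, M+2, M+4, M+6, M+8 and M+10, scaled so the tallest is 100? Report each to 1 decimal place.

100.0 : 88.3 : 31.2 : 5.5 : 0.5 : 0.0

Each Ee atom is independently Ee-34 (p = 0.84991) or Ee-36 (q = 0.15009); the cluster is the binomial expansion (p + q)^5.
P(M) = 0.84991^5 = 0.443470
P(M+2) = 5 × 0.84991^4 × 0.15009^1 = 0.391574
P(M+4) = 10 × 0.84991^3 × 0.15009^2 = 0.138300
P(M+6) = 10 × 0.84991^2 × 0.15009^3 = 0.024423
P(M+8) = 5 × 0.84991^1 × 0.15009^4 = 0.002157
P(M+10) = 0.15009^5 = 0.000076
The M peak is largest (0.443470); scaling to 100 gives 100.0 : 88.3 : 31.2 : 5.5 : 0.5 : 0.0.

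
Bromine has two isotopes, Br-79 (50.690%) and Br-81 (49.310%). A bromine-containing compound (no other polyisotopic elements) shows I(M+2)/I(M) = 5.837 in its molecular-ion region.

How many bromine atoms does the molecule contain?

For n independent Br atoms, I(M+2)/I(M) = n · (abundance Br-81) / (abundance Br-79) = n · 0.49310/0.50690.
n = 5.837 × 0.50690/0.49310 = 6.00 ≈ 6

6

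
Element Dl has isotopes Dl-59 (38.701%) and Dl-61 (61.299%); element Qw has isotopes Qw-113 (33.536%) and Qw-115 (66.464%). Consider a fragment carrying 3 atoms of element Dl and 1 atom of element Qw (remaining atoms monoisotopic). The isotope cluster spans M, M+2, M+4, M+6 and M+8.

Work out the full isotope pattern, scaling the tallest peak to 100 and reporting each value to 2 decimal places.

5.29 : 35.65 : 89.70 : 100.00 : 41.69

Element Dl pattern (n=3): 0.0579651 : 0.27543493 : 0.43626485 : 0.23033512
Element Qw pattern (n=1): 0.33536 : 0.66464
Convolve the two distributions (both contribute in 2-u steps):
  M: 0.0579651×0.33536 = 0.019439
  M+2: 0.0579651×0.66464 + 0.27543493×0.33536 = 0.130896
  M+4: 0.27543493×0.66464 + 0.43626485×0.33536 = 0.329371
  M+6: 0.43626485×0.66464 + 0.23033512×0.33536 = 0.367204
  M+8: 0.23033512×0.66464 = 0.153090
Scale to base peak (0.367204) = 100: 5.29 : 35.65 : 89.70 : 100.00 : 41.69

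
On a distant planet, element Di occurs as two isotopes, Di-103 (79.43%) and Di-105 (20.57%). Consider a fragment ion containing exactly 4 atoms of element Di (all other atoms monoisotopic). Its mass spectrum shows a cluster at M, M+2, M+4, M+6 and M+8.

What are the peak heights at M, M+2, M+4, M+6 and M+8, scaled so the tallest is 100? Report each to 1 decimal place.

Each Di atom is independently Di-103 (p = 0.7943) or Di-105 (q = 0.2057); the cluster is the binomial expansion (p + q)^4.
P(M) = 0.7943^4 = 0.398051
P(M+2) = 4 × 0.7943^3 × 0.2057^1 = 0.412333
P(M+4) = 6 × 0.7943^2 × 0.2057^2 = 0.160173
P(M+6) = 4 × 0.7943^1 × 0.2057^3 = 0.027653
P(M+8) = 0.2057^4 = 0.001790
The M+2 peak is largest (0.412333); scaling to 100 gives 96.5 : 100.0 : 38.8 : 6.7 : 0.4.

96.5 : 100.0 : 38.8 : 6.7 : 0.4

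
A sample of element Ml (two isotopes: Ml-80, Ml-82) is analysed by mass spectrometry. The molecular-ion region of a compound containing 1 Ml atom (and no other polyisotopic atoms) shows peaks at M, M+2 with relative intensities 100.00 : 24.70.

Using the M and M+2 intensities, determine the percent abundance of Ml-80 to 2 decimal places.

80.19%

Write p for the Ml-80 fraction. I(M+2)/I(M) = [C(1,1)·p^0·(1−p)] / p^1 = 1·(1−p)/p = 24.70/100.00 = 0.2470
(1−p)/p = 0.2470/1 = 0.2470  ⇒  p = 1/(1 + 0.2470) = 0.8019
Ml-80: 80.19%, Ml-82: 19.81%.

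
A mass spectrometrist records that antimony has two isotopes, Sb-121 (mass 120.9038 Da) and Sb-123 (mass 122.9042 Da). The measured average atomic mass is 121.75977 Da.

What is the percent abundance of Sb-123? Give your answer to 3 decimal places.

Let x be the fractional abundance of Sb-121; then Sb-123 has abundance 1 − x.
120.9038·x + 122.9042·(1 − x) = 121.75977
(120.9038 − 122.9042)·x = 121.75977 − 122.9042
x = -1.14443 / -2.0004 = 0.57210 → 57.210% Sb-121, 42.790% Sb-123.

42.790%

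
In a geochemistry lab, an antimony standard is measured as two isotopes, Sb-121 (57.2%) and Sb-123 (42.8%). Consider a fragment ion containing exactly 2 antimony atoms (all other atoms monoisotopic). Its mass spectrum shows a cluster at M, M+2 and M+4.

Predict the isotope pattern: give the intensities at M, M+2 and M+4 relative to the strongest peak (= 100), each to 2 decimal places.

66.82 : 100.00 : 37.41

Expanding (0.572 + 0.428)^2:
P(M) = 0.572^2 = 0.327184
P(M+2) = 2 × 0.572^1 × 0.428^1 = 0.489632
P(M+4) = 0.428^2 = 0.183184
The M+2 peak is largest (0.489632); scaling to 100 gives 66.82 : 100.00 : 37.41.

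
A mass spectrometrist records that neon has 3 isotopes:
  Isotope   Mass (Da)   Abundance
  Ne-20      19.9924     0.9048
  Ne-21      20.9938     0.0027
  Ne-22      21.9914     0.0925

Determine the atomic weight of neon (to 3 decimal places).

20.180 Da

Average mass = Σ (abundance × isotope mass) = 0.9048 × 19.9924 + 0.0027 × 20.9938 + 0.0925 × 21.9914
= 18.08912 + 0.05668 + 2.03420 = 20.18000 Da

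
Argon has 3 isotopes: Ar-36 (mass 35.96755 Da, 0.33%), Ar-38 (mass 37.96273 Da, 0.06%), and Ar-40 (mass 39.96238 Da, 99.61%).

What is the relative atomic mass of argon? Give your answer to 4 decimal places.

39.9480 Da

Weight each isotope mass by its fractional abundance: 0.0033 × 35.96755 + 0.0006 × 37.96273 + 0.9961 × 39.96238
= 0.118693 + 0.022778 + 39.806527 = 39.947998 Da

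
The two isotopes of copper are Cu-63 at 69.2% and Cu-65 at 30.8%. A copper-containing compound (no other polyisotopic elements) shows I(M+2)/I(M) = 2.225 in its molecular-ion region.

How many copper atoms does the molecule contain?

5

The M+2/M ratio from n Cu atoms is n · q/p = n · 0.308/0.692.
n = 2.225 × 0.692/0.308 = 5.00 ≈ 5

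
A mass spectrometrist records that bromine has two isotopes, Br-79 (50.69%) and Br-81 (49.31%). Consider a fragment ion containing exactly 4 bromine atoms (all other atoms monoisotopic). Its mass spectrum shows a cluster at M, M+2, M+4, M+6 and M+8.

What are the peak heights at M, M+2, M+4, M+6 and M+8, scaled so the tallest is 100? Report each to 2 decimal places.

Each Br atom is independently Br-79 (p = 0.5069) or Br-81 (q = 0.4931); the cluster is the binomial expansion (p + q)^4.
P(M) = 0.5069^4 = 0.066022
P(M+2) = 4 × 0.5069^3 × 0.4931^1 = 0.256899
P(M+4) = 6 × 0.5069^2 × 0.4931^2 = 0.374857
P(M+6) = 4 × 0.5069^1 × 0.4931^3 = 0.243101
P(M+8) = 0.4931^4 = 0.059121
The M+4 peak is largest (0.374857); scaling to 100 gives 17.61 : 68.53 : 100.00 : 64.85 : 15.77.

17.61 : 68.53 : 100.00 : 64.85 : 15.77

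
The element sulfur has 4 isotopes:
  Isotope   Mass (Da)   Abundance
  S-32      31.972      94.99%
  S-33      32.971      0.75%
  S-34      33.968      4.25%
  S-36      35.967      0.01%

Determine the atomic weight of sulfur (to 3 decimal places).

32.065 Da

Ar = Σ fᵢ·mᵢ = 0.9499 × 31.972 + 0.0075 × 32.971 + 0.0425 × 33.968 + 0.0001 × 35.967
= 30.3702 + 0.2473 + 1.4436 + 0.0036 = 32.0647 Da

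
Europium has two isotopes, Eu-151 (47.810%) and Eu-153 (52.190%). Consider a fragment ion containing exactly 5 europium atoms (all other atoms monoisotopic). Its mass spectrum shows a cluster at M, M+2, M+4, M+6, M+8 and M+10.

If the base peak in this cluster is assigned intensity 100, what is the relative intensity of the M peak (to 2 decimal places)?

7.69

Binomial terms of (0.47810 + 0.52190)^5: M 0.0250, M+2 0.1363, M+4 0.2977, M+6 0.3249, M+8 0.1774, M+10 0.0387 → M+6 is the base peak.
P(M+6) = C(5,3) × 0.47810^2 × 0.52190^3 = 10 × 0.22857961 × 0.14215492 = 0.324937 (base)
P(M) = C(5,0) × 0.47810^5 × 0.52190^0 = 1 × 0.02498007 × 1.0000 = 0.024980
Relative intensity = 0.024980 / 0.324937 × 100 = 7.69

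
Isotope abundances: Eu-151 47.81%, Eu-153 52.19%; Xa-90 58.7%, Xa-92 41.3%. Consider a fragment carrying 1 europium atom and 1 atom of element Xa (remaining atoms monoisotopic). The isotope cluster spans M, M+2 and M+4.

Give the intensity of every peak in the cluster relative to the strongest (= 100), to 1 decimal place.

55.7 : 100.0 : 42.8

Europium pattern (n=1): 0.4781 : 0.5219
Element Xa pattern (n=1): 0.5870 : 0.4130
Convolve the two distributions (both contribute in 2-u steps):
  M: 0.4781×0.5870 = 0.280645
  M+2: 0.4781×0.4130 + 0.5219×0.5870 = 0.503811
  M+4: 0.5219×0.4130 = 0.215545
Scale to base peak (0.503811) = 100: 55.7 : 100.0 : 42.8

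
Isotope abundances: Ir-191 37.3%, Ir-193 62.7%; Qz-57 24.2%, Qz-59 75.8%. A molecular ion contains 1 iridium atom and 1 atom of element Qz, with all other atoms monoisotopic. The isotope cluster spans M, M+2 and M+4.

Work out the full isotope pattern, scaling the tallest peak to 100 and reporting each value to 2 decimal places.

18.99 : 91.42 : 100.00

Iridium pattern (n=1): 0.3730 : 0.6270
Element Qz pattern (n=1): 0.2420 : 0.7580
Convolve the two distributions (both contribute in 2-u steps):
  M: 0.3730×0.2420 = 0.090266
  M+2: 0.3730×0.7580 + 0.6270×0.2420 = 0.434468
  M+4: 0.6270×0.7580 = 0.475266
Scale to base peak (0.475266) = 100: 18.99 : 91.42 : 100.00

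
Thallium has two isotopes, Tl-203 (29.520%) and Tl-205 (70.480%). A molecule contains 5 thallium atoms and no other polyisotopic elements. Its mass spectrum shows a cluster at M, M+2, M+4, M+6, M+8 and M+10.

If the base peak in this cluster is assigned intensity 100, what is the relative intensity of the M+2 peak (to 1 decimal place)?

7.3

(0.29520 + 0.70480)^5 gives M 0.0022, M+2 0.0268, M+4 0.1278, M+6 0.3051, M+8 0.3642, M+10 0.1739; the largest is M+8.
P(M+8) = C(5,4) × 0.29520^1 × 0.70480^4 = 5 × 0.2952 × 0.24675365 = 0.364208 (base)
P(M+2) = C(5,1) × 0.29520^4 × 0.70480^1 = 5 × 0.00759391 × 0.7048 = 0.026761
Relative intensity = 0.026761 / 0.364208 × 100 = 7.3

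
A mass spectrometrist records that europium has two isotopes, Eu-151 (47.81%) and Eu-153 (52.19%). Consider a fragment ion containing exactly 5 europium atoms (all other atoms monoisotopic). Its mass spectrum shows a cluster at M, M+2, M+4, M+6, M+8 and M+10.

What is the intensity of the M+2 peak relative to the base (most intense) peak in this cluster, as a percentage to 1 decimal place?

Binomial terms of (0.4781 + 0.5219)^5: M 0.0250, M+2 0.1363, M+4 0.2977, M+6 0.3249, M+8 0.1774, M+10 0.0387 → M+6 is the base peak.
P(M+6) = C(5,3) × 0.4781^2 × 0.5219^3 = 10 × 0.22857961 × 0.14215492 = 0.324937 (base)
P(M+2) = C(5,1) × 0.4781^4 × 0.5219^1 = 5 × 0.05224864 × 0.5219 = 0.136343
Relative intensity = 0.136343 / 0.324937 × 100 = 42.0

42.0%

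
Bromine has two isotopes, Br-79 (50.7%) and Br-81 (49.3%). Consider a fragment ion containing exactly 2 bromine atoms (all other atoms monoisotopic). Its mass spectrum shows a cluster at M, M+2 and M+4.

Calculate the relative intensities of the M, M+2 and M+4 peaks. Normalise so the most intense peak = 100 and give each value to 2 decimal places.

Expanding (0.507 + 0.493)^2:
P(M) = 0.507^2 = 0.257049
P(M+2) = 2 × 0.507^1 × 0.493^1 = 0.499902
P(M+4) = 0.493^2 = 0.243049
The M+2 peak is largest (0.499902); scaling to 100 gives 51.42 : 100.00 : 48.62.

51.42 : 100.00 : 48.62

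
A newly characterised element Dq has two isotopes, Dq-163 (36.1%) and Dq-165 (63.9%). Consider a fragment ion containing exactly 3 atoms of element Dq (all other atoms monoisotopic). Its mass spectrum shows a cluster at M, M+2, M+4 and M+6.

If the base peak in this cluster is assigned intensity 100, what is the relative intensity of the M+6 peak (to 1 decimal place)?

59.0

Term probabilities: M 0.0470, M+2 0.2498, M+4 0.4422, M+6 0.2609. Base peak = M+4.
P(M+4) = C(3,2) × 0.361^1 × 0.639^2 = 3 × 0.3610 × 0.408321 = 0.442212 (base)
P(M+6) = C(3,3) × 0.361^0 × 0.639^3 = 1 × 1.0000 × 0.26091712 = 0.260917
Relative intensity = 0.260917 / 0.442212 × 100 = 59.0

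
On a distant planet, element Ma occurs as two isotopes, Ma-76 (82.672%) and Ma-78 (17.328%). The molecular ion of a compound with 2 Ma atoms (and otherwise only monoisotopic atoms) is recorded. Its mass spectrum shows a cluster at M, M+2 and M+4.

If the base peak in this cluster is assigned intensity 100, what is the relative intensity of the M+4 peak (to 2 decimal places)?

Term probabilities: M 0.6835, M+2 0.2865, M+4 0.0300. Base peak = M.
P(M) = C(2,0) × 0.82672^2 × 0.17328^0 = 1 × 0.68346596 × 1.0000 = 0.683466 (base)
P(M+4) = C(2,2) × 0.82672^0 × 0.17328^2 = 1 × 1.0000 × 0.03002596 = 0.030026
Relative intensity = 0.030026 / 0.683466 × 100 = 4.39

4.39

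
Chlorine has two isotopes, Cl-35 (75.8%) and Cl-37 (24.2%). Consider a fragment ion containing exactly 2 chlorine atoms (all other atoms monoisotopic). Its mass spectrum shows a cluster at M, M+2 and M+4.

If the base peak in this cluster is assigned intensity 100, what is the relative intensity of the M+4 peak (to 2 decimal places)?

(0.758 + 0.242)^2 gives M 0.5746, M+2 0.3669, M+4 0.0586; the largest is M.
P(M) = C(2,0) × 0.758^2 × 0.242^0 = 1 × 0.574564 × 1.0000 = 0.574564 (base)
P(M+4) = C(2,2) × 0.758^0 × 0.242^2 = 1 × 1.0000 × 0.058564 = 0.058564
Relative intensity = 0.058564 / 0.574564 × 100 = 10.19

10.19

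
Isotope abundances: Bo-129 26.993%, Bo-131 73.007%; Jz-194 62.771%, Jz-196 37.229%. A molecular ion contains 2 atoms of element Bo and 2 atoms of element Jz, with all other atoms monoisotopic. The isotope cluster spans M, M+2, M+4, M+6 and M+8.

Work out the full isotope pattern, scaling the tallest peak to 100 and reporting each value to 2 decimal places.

Element Bo pattern (n=2): 0.0728622 : 0.39413559 : 0.5330022
Element Jz pattern (n=2): 0.39401984 : 0.46738031 : 0.13859984
Convolve the two distributions (both contribute in 2-u steps):
  M: 0.0728622×0.39401984 = 0.028709
  M+2: 0.0728622×0.46738031 + 0.39413559×0.39401984 = 0.189352
  M+4: 0.0728622×0.13859984 + 0.39413559×0.46738031 + 0.5330022×0.39401984 = 0.404323
  M+6: 0.39413559×0.13859984 + 0.5330022×0.46738031 = 0.303742
  M+8: 0.5330022×0.13859984 = 0.073874
Scale to base peak (0.404323) = 100: 7.10 : 46.83 : 100.00 : 75.12 : 18.27

7.10 : 46.83 : 100.00 : 75.12 : 18.27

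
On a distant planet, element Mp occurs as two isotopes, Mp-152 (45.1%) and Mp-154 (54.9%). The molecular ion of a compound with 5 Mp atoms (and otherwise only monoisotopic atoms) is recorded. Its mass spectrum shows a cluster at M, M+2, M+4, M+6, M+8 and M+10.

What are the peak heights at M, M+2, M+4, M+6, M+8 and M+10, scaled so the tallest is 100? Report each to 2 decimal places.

Expanding (0.451 + 0.549)^5:
P(M) = 0.451^5 = 0.018659
P(M+2) = 5 × 0.451^4 × 0.549^1 = 0.113566
P(M+4) = 10 × 0.451^3 × 0.549^2 = 0.276487
P(M+6) = 10 × 0.451^2 × 0.549^3 = 0.336566
P(M+8) = 5 × 0.451^1 × 0.549^4 = 0.204850
P(M+10) = 0.549^5 = 0.049873
The M+6 peak is largest (0.336566); scaling to 100 gives 5.54 : 33.74 : 82.15 : 100.00 : 60.86 : 14.82.

5.54 : 33.74 : 82.15 : 100.00 : 60.86 : 14.82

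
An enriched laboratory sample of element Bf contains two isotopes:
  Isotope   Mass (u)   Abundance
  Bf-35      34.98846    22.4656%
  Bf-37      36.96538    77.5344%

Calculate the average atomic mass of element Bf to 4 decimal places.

36.5213 u

Ar = Σ fᵢ·mᵢ = 0.224656 × 34.98846 + 0.775344 × 36.96538
= 7.860367 + 28.660886 = 36.521253 u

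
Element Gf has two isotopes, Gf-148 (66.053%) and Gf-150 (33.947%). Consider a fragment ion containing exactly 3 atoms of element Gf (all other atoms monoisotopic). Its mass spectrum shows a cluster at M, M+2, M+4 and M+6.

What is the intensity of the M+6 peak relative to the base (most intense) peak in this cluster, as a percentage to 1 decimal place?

8.8%

(0.66053 + 0.33947)^3 gives M 0.2882, M+2 0.4443, M+4 0.2284, M+6 0.0391; the largest is M+2.
P(M+2) = C(3,1) × 0.66053^2 × 0.33947^1 = 3 × 0.43629988 × 0.33947 = 0.444332 (base)
P(M+6) = C(3,3) × 0.66053^0 × 0.33947^3 = 1 × 1.0000 × 0.03912048 = 0.039120
Relative intensity = 0.039120 / 0.444332 × 100 = 8.8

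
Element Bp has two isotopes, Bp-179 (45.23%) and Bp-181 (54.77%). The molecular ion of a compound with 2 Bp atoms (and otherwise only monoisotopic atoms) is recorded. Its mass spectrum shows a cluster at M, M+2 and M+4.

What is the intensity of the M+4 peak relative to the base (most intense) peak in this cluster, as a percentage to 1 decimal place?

Binomial terms of (0.4523 + 0.5477)^2: M 0.2046, M+2 0.4954, M+4 0.3000 → M+2 is the base peak.
P(M+2) = C(2,1) × 0.4523^1 × 0.5477^1 = 2 × 0.4523 × 0.5477 = 0.495449 (base)
P(M+4) = C(2,2) × 0.4523^0 × 0.5477^2 = 1 × 1.0000 × 0.29997529 = 0.299975
Relative intensity = 0.299975 / 0.495449 × 100 = 60.5

60.5%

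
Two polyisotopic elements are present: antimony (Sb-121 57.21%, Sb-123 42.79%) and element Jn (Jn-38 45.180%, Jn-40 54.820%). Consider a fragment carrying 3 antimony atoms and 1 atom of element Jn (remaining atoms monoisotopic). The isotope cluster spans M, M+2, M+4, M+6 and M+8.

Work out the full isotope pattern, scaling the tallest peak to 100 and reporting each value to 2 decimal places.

22.72 : 78.56 : 100.00 : 55.78 : 11.54

Antimony pattern (n=3): 0.18724742 : 0.42015297 : 0.3142518 : 0.07834781
Element Jn pattern (n=1): 0.4518 : 0.5482
Convolve the two distributions (both contribute in 2-u steps):
  M: 0.18724742×0.4518 = 0.084598
  M+2: 0.18724742×0.5482 + 0.42015297×0.4518 = 0.292474
  M+4: 0.42015297×0.5482 + 0.3142518×0.4518 = 0.372307
  M+6: 0.3142518×0.5482 + 0.07834781×0.4518 = 0.207670
  M+8: 0.07834781×0.5482 = 0.042950
Scale to base peak (0.372307) = 100: 22.72 : 78.56 : 100.00 : 55.78 : 11.54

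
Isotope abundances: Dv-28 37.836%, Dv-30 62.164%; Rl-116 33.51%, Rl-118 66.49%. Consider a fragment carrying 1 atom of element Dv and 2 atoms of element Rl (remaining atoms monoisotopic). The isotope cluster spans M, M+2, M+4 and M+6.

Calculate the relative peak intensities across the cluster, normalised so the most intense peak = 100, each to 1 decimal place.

9.6 : 53.7 : 100.0 : 61.9

Element Dv pattern (n=1): 0.37836 : 0.62164
Element Rl pattern (n=2): 0.11229201 : 0.44561598 : 0.44209201
Convolve the two distributions (both contribute in 2-u steps):
  M: 0.37836×0.11229201 = 0.042487
  M+2: 0.37836×0.44561598 + 0.62164×0.11229201 = 0.238408
  M+4: 0.37836×0.44209201 + 0.62164×0.44561598 = 0.444283
  M+6: 0.62164×0.44209201 = 0.274822
Scale to base peak (0.444283) = 100: 9.6 : 53.7 : 100.0 : 61.9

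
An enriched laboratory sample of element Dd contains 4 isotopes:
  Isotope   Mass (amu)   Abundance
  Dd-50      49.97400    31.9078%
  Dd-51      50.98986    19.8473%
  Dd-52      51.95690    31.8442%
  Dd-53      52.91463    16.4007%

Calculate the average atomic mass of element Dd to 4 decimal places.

Ar = Σ fᵢ·mᵢ = 0.319078 × 49.97400 + 0.198473 × 50.98986 + 0.318442 × 51.95690 + 0.164007 × 52.91463
= 15.945604 + 10.120110 + 16.545259 + 8.678370 = 51.289343 amu

51.2893 amu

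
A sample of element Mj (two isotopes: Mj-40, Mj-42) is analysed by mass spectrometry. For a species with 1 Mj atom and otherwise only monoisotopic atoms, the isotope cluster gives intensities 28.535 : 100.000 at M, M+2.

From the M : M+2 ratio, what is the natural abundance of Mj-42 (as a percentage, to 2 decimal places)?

77.80%

If p is the fraction of Mj that is Mj-40, then I(M+2)/I(M) = [C(1,1)·p^0·(1−p)] / p^1 = 1·(1−p)/p = 100.000/28.535 = 3.5045
(1−p)/p = 3.5045/1 = 3.5045  ⇒  p = 1/(1 + 3.5045) = 0.2220
Mj-40: 22.20%, Mj-42: 77.80%.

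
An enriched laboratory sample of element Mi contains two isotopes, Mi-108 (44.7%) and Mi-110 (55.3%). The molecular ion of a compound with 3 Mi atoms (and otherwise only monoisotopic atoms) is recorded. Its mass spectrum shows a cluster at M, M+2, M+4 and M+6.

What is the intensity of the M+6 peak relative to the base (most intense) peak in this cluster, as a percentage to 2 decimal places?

Term probabilities: M 0.0893, M+2 0.3315, M+4 0.4101, M+6 0.1691. Base peak = M+4.
P(M+4) = C(3,2) × 0.447^1 × 0.553^2 = 3 × 0.4470 × 0.305809 = 0.410090 (base)
P(M+6) = C(3,3) × 0.447^0 × 0.553^3 = 1 × 1.0000 × 0.16911238 = 0.169112
Relative intensity = 0.169112 / 0.410090 × 100 = 41.24

41.24%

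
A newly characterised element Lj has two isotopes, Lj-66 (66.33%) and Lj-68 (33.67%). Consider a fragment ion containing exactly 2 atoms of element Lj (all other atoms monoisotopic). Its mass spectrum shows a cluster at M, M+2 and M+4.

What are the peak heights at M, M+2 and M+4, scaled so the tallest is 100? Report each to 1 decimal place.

98.5 : 100.0 : 25.4

Each Lj atom is independently Lj-66 (p = 0.6633) or Lj-68 (q = 0.3367); the cluster is the binomial expansion (p + q)^2.
P(M) = 0.6633^2 = 0.439967
P(M+2) = 2 × 0.6633^1 × 0.3367^1 = 0.446666
P(M+4) = 0.3367^2 = 0.113367
The M+2 peak is largest (0.446666); scaling to 100 gives 98.5 : 100.0 : 25.4.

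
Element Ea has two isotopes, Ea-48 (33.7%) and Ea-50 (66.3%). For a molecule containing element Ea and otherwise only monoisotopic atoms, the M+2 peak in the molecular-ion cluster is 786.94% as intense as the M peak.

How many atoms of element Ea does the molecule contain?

4

The M+2/M ratio from n Ea atoms is n · q/p = n · 0.663/0.337.
n = 7.8694 × 0.337/0.663 = 4.00 ≈ 4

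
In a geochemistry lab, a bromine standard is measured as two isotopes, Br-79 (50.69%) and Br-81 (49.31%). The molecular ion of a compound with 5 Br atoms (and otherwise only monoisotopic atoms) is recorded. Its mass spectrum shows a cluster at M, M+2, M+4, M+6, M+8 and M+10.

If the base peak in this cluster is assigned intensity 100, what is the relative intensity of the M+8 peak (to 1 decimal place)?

Term probabilities: M 0.0335, M+2 0.1628, M+4 0.3167, M+6 0.3081, M+8 0.1498, M+10 0.0292. Base peak = M+4.
P(M+4) = C(5,2) × 0.5069^3 × 0.4931^2 = 10 × 0.13024674 × 0.24314761 = 0.316692 (base)
P(M+8) = C(5,4) × 0.5069^1 × 0.4931^4 = 5 × 0.5069 × 0.05912076 = 0.149842
Relative intensity = 0.149842 / 0.316692 × 100 = 47.3

47.3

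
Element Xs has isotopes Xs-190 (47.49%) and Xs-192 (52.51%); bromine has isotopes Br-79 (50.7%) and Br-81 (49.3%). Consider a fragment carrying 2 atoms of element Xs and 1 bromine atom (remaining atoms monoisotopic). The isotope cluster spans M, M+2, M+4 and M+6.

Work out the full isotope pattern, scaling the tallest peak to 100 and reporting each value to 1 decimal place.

29.6 : 94.4 : 100.0 : 35.2

Element Xs pattern (n=2): 0.22553001 : 0.49873998 : 0.27573001
Bromine pattern (n=1): 0.5070 : 0.4930
Convolve the two distributions (both contribute in 2-u steps):
  M: 0.22553001×0.5070 = 0.114344
  M+2: 0.22553001×0.4930 + 0.49873998×0.5070 = 0.364047
  M+4: 0.49873998×0.4930 + 0.27573001×0.5070 = 0.385674
  M+6: 0.27573001×0.4930 = 0.135935
Scale to base peak (0.385674) = 100: 29.6 : 94.4 : 100.0 : 35.2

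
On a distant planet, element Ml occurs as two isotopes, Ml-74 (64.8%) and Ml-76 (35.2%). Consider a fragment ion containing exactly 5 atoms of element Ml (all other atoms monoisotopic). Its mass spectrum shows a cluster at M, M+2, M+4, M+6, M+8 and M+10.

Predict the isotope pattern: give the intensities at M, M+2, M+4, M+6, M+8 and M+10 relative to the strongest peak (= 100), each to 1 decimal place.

Each Ml atom is independently Ml-74 (p = 0.648) or Ml-76 (q = 0.352); the cluster is the binomial expansion (p + q)^5.
P(M) = 0.648^5 = 0.114255
P(M+2) = 5 × 0.648^4 × 0.352^1 = 0.310322
P(M+4) = 10 × 0.648^3 × 0.352^2 = 0.337140
P(M+6) = 10 × 0.648^2 × 0.352^3 = 0.183138
P(M+8) = 5 × 0.648^1 × 0.352^4 = 0.049741
P(M+10) = 0.352^5 = 0.005404
The M+4 peak is largest (0.337140); scaling to 100 gives 33.9 : 92.0 : 100.0 : 54.3 : 14.8 : 1.6.

33.9 : 92.0 : 100.0 : 54.3 : 14.8 : 1.6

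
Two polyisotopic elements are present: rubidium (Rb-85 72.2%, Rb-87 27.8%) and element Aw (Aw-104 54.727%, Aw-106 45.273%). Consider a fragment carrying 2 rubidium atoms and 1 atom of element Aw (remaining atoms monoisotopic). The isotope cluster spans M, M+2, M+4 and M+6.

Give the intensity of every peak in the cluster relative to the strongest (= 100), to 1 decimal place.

Rubidium pattern (n=2): 0.521284 : 0.401432 : 0.077284
Element Aw pattern (n=1): 0.54727 : 0.45273
Convolve the two distributions (both contribute in 2-u steps):
  M: 0.521284×0.54727 = 0.285283
  M+2: 0.521284×0.45273 + 0.401432×0.54727 = 0.455693
  M+4: 0.401432×0.45273 + 0.077284×0.54727 = 0.224036
  M+6: 0.077284×0.45273 = 0.034989
Scale to base peak (0.455693) = 100: 62.6 : 100.0 : 49.2 : 7.7

62.6 : 100.0 : 49.2 : 7.7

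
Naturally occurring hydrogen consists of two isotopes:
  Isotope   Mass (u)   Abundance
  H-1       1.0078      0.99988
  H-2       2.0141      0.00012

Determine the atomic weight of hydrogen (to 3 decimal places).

1.008 u

Ar = Σ fᵢ·mᵢ = 0.99988 × 1.0078 + 0.00012 × 2.0141
= 1.00768 + 0.00024 = 1.00792 u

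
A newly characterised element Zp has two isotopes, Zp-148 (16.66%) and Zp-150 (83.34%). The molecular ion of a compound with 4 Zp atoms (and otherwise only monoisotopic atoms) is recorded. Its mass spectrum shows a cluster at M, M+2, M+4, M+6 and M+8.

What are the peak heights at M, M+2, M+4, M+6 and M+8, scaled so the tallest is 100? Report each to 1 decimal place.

The 4 Zp atoms are independent, so intensities follow the terms of (0.1666 + 0.8334)^4.
P(M) = 0.1666^4 = 0.000770
P(M+2) = 4 × 0.1666^3 × 0.8334^1 = 0.015415
P(M+4) = 6 × 0.1666^2 × 0.8334^2 = 0.115667
P(M+6) = 4 × 0.1666^1 × 0.8334^3 = 0.385741
P(M+8) = 0.8334^4 = 0.482407
The M+8 peak is largest (0.482407); scaling to 100 gives 0.2 : 3.2 : 24.0 : 80.0 : 100.0.

0.2 : 3.2 : 24.0 : 80.0 : 100.0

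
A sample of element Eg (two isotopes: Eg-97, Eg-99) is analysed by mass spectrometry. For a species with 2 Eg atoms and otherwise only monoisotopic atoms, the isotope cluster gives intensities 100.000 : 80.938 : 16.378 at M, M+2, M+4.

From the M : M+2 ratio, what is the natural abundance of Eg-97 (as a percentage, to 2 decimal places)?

Let p = fractional abundance of Eg-97. I(M+2)/I(M) = [C(2,1)·p^1·(1−p)] / p^2 = 2·(1−p)/p = 80.938/100.000 = 0.8094
(1−p)/p = 0.8094/2 = 0.4047  ⇒  p = 1/(1 + 0.4047) = 0.7119
Eg-97: 71.19%, Eg-99: 28.81%.

71.19%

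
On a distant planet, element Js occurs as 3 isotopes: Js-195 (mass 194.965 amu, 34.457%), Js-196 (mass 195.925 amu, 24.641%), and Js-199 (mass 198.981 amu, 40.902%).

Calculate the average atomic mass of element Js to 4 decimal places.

Ar = Σ fᵢ·mᵢ = 0.34457 × 194.965 + 0.24641 × 195.925 + 0.40902 × 198.981
= 67.17909 + 48.27788 + 81.38721 = 196.84418 amu

196.8442 amu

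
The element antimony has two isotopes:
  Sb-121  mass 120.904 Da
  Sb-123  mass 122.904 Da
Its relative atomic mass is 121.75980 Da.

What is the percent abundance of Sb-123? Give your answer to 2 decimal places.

With x = fraction of Sb-121 (so Sb-123 is 1 − x):
120.904·x + 122.904·(1 − x) = 121.75980
(120.904 − 122.904)·x = 121.75980 − 122.904
x = -1.14420 / -2.000 = 0.57210 → 57.21% Sb-121, 42.79% Sb-123.

42.79%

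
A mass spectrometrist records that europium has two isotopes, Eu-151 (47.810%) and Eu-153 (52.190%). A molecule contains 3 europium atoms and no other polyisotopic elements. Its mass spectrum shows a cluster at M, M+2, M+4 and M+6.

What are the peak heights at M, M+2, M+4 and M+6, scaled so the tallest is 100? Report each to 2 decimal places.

Expanding (0.47810 + 0.52190)^3:
P(M) = 0.47810^3 = 0.109284
P(M+2) = 3 × 0.47810^2 × 0.52190^1 = 0.357887
P(M+4) = 3 × 0.47810^1 × 0.52190^2 = 0.390674
P(M+6) = 0.52190^3 = 0.142155
The M+4 peak is largest (0.390674); scaling to 100 gives 27.97 : 91.61 : 100.00 : 36.39.

27.97 : 91.61 : 100.00 : 36.39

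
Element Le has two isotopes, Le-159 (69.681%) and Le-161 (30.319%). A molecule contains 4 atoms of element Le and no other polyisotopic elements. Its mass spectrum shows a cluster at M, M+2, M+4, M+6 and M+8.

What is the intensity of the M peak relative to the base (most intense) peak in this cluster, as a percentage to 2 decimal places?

57.46%

Binomial terms of (0.69681 + 0.30319)^4: M 0.2358, M+2 0.4103, M+4 0.2678, M+6 0.0777, M+8 0.0085 → M+2 is the base peak.
P(M+2) = C(4,1) × 0.69681^3 × 0.30319^1 = 4 × 0.33833204 × 0.30319 = 0.410316 (base)
P(M) = C(4,0) × 0.69681^4 × 0.30319^0 = 1 × 0.23575315 × 1.0000 = 0.235753
Relative intensity = 0.235753 / 0.410316 × 100 = 57.46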